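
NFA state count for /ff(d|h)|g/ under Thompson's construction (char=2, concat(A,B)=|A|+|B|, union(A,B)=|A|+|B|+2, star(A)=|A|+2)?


Syntax tree has 5 char leaf(s), 2 union(s), 0 star(s)
chars contribute 5×2 = 10; each union adds +2; each star adds +2
Total: 10 + 4 + 0 = 14 states


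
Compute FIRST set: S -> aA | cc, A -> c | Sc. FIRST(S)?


Per alternative of S: FIRST(aA) = {a}; FIRST(cc) = {c}
FIRST(S) = {a, c}


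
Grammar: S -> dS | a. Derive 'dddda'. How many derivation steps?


Derivation: S => dS => ddS => dddS => ddddS => dddda
Steps: 5


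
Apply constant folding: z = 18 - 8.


18 - 8 = 10 at compile time
Optimized: z = 10


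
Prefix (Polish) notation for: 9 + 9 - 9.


left-to-right (same/higher precedence on left): tree is (- (+ 9 9) 9)
Prefix: - + 9 9 9


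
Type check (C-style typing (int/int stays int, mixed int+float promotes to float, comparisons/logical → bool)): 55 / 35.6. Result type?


Operand types: int / float
Rule: mixed int/float promotes to float; int/int stays int
Result type: float


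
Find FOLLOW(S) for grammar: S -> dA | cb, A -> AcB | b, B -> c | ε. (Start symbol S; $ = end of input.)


$ ∈ FOLLOW(S). For each A -> αBβ: add FIRST(β)\{ε} to FOLLOW(B); if β nullable, add FOLLOW(A).
FOLLOW(S) = {$}


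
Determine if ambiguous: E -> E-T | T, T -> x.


precedence layered via separate nonterminal T: deterministic
Unambiguous


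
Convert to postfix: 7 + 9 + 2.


Left to right (same or higher precedence on left)
Postfix: 7 9 + 2 +


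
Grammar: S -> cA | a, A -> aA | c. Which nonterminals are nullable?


A nonterminal is nullable iff some alternative derives ε (directly, or every symbol in it is nullable)
Nullable: {}


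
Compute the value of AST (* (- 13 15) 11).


Evaluate inner: (- 13 15) = -2
Evaluate root: (* -2 11) = -22
Result: -22


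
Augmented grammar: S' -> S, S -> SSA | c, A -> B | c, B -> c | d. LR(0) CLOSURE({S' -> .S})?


Start: S' -> .S
For each item with dot before a nonterminal B, add B -> .γ for every B-production
Closure: [S' -> .S, S -> .SSA, S -> .c]


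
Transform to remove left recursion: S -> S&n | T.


Left-recursive alternatives: S&n; non-recursive: T
Introduce S': S -> TS', S' -> &nS' | ε


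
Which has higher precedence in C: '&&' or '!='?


'!=' is equality (level 6); '&&' is logical AND (level 2)
Higher level binds tighter
'!=' has higher precedence than '&&'


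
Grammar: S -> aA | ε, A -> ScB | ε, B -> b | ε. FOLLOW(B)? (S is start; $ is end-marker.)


$ ∈ FOLLOW(S). For each A -> αBβ: add FIRST(β)\{ε} to FOLLOW(B); if β nullable, add FOLLOW(A).
FOLLOW(B) = {$, c}


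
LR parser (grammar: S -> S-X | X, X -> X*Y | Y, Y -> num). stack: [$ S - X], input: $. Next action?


handle 'S-X' on top; lookahead ∈ FOLLOW(S) = {-, $}
Action: reduce (S -> S-X)


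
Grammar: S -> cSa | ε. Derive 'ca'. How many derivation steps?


Derivation: S => cSa => ca
Steps: 2


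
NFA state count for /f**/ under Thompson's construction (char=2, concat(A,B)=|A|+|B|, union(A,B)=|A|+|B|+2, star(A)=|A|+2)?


Syntax tree has 1 char leaf(s), 0 union(s), 2 star(s)
chars contribute 1×2 = 2; each union adds +2; each star adds +2
Total: 2 + 0 + 4 = 6 states


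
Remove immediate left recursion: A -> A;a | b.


Left-recursive alternatives: A;a; non-recursive: b
Introduce A': A -> bA', A' -> ;aA' | ε


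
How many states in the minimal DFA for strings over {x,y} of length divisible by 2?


Track length mod 2: states 0..1, accept at 0
Minimal DFA: 2 states


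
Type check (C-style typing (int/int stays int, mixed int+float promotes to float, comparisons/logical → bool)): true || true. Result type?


Operand types: bool || bool
Rule: logical operators take bool operands and yield bool
Result type: bool


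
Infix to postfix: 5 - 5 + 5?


Left to right (same or higher precedence on left)
Postfix: 5 5 - 5 +


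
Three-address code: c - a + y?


Break into single-operator statements:
t1 = c - a
t2 = t1 + y


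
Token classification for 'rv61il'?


Pattern: letter/underscore followed by alphanumerics, not a keyword
Type: IDENTIFIER


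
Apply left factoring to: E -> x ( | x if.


Common prefix: 'x'
Factored: E -> x E', E' -> ( | if


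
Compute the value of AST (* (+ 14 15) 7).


Evaluate inner: (+ 14 15) = 29
Evaluate root: (* 29 7) = 203
Result: 203


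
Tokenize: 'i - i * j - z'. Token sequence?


Scan left to right, longest-match per lexeme
Tokens: ID(i), OP(-), ID(i), OP(*), ID(j), OP(-), ID(z)


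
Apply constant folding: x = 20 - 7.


20 - 7 = 13 at compile time
Optimized: x = 13


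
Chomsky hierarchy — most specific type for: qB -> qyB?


LHS has context (more than one symbol) and |LHS| ≤ |RHS|
Classification: Type 1 (Context-Sensitive)


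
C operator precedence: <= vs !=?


'<=' is relational (level 7); '!=' is equality (level 6)
Higher level binds tighter
'<=' has higher precedence than '!='


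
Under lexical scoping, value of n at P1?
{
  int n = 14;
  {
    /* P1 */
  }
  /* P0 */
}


P1's block does not declare n; resolves to the enclosing declaration at depth 0
n = 14


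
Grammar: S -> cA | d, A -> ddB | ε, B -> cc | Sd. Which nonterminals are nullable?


A nonterminal is nullable iff some alternative derives ε (directly, or every symbol in it is nullable)
Nullable: {A}


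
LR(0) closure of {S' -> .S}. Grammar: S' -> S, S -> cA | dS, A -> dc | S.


Start: S' -> .S
For each item with dot before a nonterminal B, add B -> .γ for every B-production
Closure: [S' -> .S, S -> .cA, S -> .dS]


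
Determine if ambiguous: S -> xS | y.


right-linear, alternatives start with distinct terminals 'x' vs 'y': unique leftmost derivation
Unambiguous


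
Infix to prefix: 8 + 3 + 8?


left-to-right (same/higher precedence on left): tree is (+ (+ 8 3) 8)
Prefix: + + 8 3 8


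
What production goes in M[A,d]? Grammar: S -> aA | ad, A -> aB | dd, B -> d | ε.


For [A, d]: 'd' ∈ FIRST(dd)
Entry: A -> dd


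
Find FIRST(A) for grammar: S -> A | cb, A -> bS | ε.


Per alternative of A: FIRST(bS) = {b}; FIRST(ε) = {ε}
FIRST(A) = {b, ε}


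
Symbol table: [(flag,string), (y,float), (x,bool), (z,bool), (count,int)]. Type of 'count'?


Lookup 'count' → type int


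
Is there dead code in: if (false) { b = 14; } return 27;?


condition is constant false, so the whole block is unreachable
Dead: 'if (false) { b = 14; }'


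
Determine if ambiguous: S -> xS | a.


right-linear, alternatives start with distinct terminals 'x' vs 'a': unique leftmost derivation
Unambiguous


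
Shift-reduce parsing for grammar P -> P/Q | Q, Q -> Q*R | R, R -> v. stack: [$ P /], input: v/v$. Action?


no handle ('P/' is not any RHS); shift 'v'
Action: shift


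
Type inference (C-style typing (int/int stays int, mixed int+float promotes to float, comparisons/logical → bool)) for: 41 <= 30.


Operand types: int <= int
Rule: comparison yields bool
Result type: bool


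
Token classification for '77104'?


Pattern: digits only
Type: INTEGER_LITERAL


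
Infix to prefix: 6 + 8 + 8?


left-to-right (same/higher precedence on left): tree is (+ (+ 6 8) 8)
Prefix: + + 6 8 8


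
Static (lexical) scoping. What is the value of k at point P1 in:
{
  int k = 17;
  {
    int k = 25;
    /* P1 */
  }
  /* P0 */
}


k declared in the same block as P1
k = 25


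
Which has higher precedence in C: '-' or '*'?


'*' is multiplicative (level 10); '-' is additive (level 9)
Higher level binds tighter
'*' has higher precedence than '-'


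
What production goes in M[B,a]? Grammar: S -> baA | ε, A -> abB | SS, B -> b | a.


For [B, a]: 'a' ∈ FIRST(a)
Entry: B -> a


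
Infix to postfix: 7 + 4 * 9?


* has higher precedence, evaluate 4*9 first
Postfix: 7 4 9 * +


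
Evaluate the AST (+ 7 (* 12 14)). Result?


Evaluate inner: (* 12 14) = 168
Evaluate root: (+ 7 168) = 175
Result: 175


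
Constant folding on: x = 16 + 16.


16 + 16 = 32 at compile time
Optimized: x = 32


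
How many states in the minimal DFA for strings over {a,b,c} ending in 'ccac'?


Track the longest suffix of input matching a prefix of 'ccac': 5 classes (prefixes of length 0..4)
Minimal DFA: 5 states


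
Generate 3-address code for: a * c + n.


Break into single-operator statements:
t1 = a * c
t2 = t1 + n


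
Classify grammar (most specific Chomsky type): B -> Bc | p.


Left-linear: every RHS is a terminal or one nonterminal followed by a terminal
Classification: Type 3 (Regular)


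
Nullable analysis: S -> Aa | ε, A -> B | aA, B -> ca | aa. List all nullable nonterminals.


A nonterminal is nullable iff some alternative derives ε (directly, or every symbol in it is nullable)
Nullable: {S}


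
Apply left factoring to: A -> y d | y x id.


Common prefix: 'y'
Factored: A -> y A', A' -> d | x id


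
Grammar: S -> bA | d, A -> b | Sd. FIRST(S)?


Per alternative of S: FIRST(bA) = {b}; FIRST(d) = {d}
FIRST(S) = {b, d}


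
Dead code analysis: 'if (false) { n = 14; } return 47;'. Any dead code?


condition is constant false, so the whole block is unreachable
Dead: 'if (false) { n = 14; }'


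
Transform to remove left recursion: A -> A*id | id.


Left-recursive alternatives: A*id; non-recursive: id
Introduce A': A -> idA', A' -> *idA' | ε


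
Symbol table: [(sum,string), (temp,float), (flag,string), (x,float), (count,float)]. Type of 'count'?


Lookup 'count' → type float


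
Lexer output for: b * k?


Scan left to right, longest-match per lexeme
Tokens: ID(b), OP(*), ID(k)


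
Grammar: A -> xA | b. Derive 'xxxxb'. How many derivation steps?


Derivation: A => xA => xxA => xxxA => xxxxA => xxxxb
Steps: 5


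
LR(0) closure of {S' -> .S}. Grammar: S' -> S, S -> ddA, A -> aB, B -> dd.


Start: S' -> .S
For each item with dot before a nonterminal B, add B -> .γ for every B-production
Closure: [S' -> .S, S -> .ddA]


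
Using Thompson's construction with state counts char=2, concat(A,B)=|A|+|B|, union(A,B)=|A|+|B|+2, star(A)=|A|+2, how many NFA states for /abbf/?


Syntax tree has 4 char leaf(s), 0 union(s), 0 star(s)
chars contribute 4×2 = 8; each union adds +2; each star adds +2
Total: 8 + 0 + 0 = 8 states


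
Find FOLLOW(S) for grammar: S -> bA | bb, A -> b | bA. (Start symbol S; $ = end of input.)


$ ∈ FOLLOW(S). For each A -> αBβ: add FIRST(β)\{ε} to FOLLOW(B); if β nullable, add FOLLOW(A).
FOLLOW(S) = {$}


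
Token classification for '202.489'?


Pattern: digits with a decimal point
Type: FLOAT_LITERAL


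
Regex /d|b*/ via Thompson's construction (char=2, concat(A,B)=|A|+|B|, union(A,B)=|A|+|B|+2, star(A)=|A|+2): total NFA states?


Syntax tree has 2 char leaf(s), 1 union(s), 1 star(s)
chars contribute 2×2 = 4; each union adds +2; each star adds +2
Total: 4 + 2 + 2 = 8 states


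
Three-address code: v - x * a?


Break into single-operator statements:
t1 = x * a
t2 = v - t1


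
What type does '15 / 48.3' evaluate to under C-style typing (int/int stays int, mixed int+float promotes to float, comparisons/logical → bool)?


Operand types: int / float
Rule: mixed int/float promotes to float; int/int stays int
Result type: float


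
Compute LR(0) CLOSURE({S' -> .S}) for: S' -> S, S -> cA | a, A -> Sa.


Start: S' -> .S
For each item with dot before a nonterminal B, add B -> .γ for every B-production
Closure: [S' -> .S, S -> .cA, S -> .a]


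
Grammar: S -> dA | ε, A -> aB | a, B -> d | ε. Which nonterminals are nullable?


A nonterminal is nullable iff some alternative derives ε (directly, or every symbol in it is nullable)
Nullable: {B, S}


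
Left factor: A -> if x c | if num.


Common prefix: 'if'
Factored: A -> if A', A' -> x c | num


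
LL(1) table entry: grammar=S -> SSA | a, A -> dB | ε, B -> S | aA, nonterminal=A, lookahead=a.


For [A, a]: ε is nullable and 'a' ∈ FOLLOW(A)
Entry: A -> ε


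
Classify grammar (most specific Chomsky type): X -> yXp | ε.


Single nonterminal LHS, but y^n p^n is not regular
Classification: Type 2 (Context-Free)


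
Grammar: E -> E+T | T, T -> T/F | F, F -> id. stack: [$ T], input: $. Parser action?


lookahead ∉ {/} so T won't extend; reduce E -> T
Action: reduce (E -> T)


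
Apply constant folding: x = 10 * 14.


10 * 14 = 140 at compile time
Optimized: x = 140


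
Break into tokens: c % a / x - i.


Scan left to right, longest-match per lexeme
Tokens: ID(c), OP(%), ID(a), OP(/), ID(x), OP(-), ID(i)


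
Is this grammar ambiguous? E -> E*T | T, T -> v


precedence layered via separate nonterminal T: deterministic
Unambiguous


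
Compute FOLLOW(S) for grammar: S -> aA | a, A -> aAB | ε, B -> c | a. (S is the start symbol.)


$ ∈ FOLLOW(S). For each A -> αBβ: add FIRST(β)\{ε} to FOLLOW(B); if β nullable, add FOLLOW(A).
FOLLOW(S) = {$}


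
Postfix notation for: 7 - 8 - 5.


Left to right (same or higher precedence on left)
Postfix: 7 8 - 5 -


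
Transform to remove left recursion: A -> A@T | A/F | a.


Left-recursive alternatives: A@T, A/F; non-recursive: a
Introduce A': A -> aA', A' -> @TA' | /FA' | ε


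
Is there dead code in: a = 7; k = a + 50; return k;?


a is read by k's definition; k is returned
No dead code


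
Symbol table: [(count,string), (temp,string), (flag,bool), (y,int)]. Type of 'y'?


Lookup 'y' → type int


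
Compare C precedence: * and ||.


'*' is multiplicative (level 10); '||' is logical OR (level 1)
Higher level binds tighter
'*' has higher precedence than '||'


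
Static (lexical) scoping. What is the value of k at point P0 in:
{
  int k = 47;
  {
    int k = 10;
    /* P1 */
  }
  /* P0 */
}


k declared in the same block as P0
k = 47


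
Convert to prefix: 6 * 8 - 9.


left-to-right (same/higher precedence on left): tree is (- (* 6 8) 9)
Prefix: - * 6 8 9


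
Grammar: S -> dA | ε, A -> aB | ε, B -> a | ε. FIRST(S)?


Per alternative of S: FIRST(dA) = {d}; FIRST(ε) = {ε}
FIRST(S) = {d, ε}


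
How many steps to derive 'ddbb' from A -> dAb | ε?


Derivation: A => dAb => ddAbb => ddbb
Steps: 3


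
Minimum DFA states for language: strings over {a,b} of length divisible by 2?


Track length mod 2: states 0..1, accept at 0
Minimal DFA: 2 states


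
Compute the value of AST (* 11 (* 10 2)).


Evaluate inner: (* 10 2) = 20
Evaluate root: (* 11 20) = 220
Result: 220


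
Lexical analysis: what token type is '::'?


Pattern: operator symbol
Type: OPERATOR


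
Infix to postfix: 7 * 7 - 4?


Left to right (same or higher precedence on left)
Postfix: 7 7 * 4 -


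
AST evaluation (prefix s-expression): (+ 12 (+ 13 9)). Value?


Evaluate inner: (+ 13 9) = 22
Evaluate root: (+ 12 22) = 34
Result: 34


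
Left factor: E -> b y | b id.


Common prefix: 'b'
Factored: E -> b E', E' -> y | id


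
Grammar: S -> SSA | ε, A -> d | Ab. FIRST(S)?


Per alternative of S: FIRST(SSA) = {d}; FIRST(ε) = {ε}
FIRST(S) = {d, ε}


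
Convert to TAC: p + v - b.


Break into single-operator statements:
t1 = p + v
t2 = t1 - b


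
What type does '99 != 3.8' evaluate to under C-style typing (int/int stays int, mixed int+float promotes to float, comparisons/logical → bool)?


Operand types: int != float
Rule: comparison yields bool
Result type: bool


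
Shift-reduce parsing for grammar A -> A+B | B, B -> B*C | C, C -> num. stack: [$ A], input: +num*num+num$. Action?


shift '+' to continue A -> A+B
Action: shift


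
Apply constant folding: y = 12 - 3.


12 - 3 = 9 at compile time
Optimized: y = 9


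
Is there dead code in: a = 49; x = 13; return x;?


a is assigned but never read
Dead: 'a = 49'


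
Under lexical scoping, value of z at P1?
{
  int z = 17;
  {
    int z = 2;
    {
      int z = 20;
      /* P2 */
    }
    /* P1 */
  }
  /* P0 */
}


z declared in the same block as P1
z = 2


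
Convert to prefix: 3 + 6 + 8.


left-to-right (same/higher precedence on left): tree is (+ (+ 3 6) 8)
Prefix: + + 3 6 8


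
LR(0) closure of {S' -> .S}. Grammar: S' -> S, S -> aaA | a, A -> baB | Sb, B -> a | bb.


Start: S' -> .S
For each item with dot before a nonterminal B, add B -> .γ for every B-production
Closure: [S' -> .S, S -> .aaA, S -> .a]


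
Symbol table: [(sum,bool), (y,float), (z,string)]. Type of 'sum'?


Lookup 'sum' → type bool


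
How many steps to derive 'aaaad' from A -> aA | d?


Derivation: A => aA => aaA => aaaA => aaaaA => aaaad
Steps: 5


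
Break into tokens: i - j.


Scan left to right, longest-match per lexeme
Tokens: ID(i), OP(-), ID(j)


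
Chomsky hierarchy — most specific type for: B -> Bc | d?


Left-linear: every RHS is a terminal or one nonterminal followed by a terminal
Classification: Type 3 (Regular)


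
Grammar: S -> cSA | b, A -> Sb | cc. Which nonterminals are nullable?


A nonterminal is nullable iff some alternative derives ε (directly, or every symbol in it is nullable)
Nullable: {}


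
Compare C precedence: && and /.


'/' is multiplicative (level 10); '&&' is logical AND (level 2)
Higher level binds tighter
'/' has higher precedence than '&&'


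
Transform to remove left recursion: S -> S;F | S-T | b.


Left-recursive alternatives: S;F, S-T; non-recursive: b
Introduce S': S -> bS', S' -> ;FS' | -TS' | ε


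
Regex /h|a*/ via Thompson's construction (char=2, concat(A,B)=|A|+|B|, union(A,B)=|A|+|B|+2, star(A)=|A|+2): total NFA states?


Syntax tree has 2 char leaf(s), 1 union(s), 1 star(s)
chars contribute 2×2 = 4; each union adds +2; each star adds +2
Total: 4 + 2 + 2 = 8 states


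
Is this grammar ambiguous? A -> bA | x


right-linear, alternatives start with distinct terminals 'b' vs 'x': unique leftmost derivation
Unambiguous


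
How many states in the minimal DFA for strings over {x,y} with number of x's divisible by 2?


Track (count of x) mod 2: states 0..1, accept at 0
Minimal DFA: 2 states


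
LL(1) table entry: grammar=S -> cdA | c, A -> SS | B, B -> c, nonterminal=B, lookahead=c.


For [B, c]: 'c' ∈ FIRST(c)
Entry: B -> c


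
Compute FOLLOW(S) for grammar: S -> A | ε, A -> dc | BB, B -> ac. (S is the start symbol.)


$ ∈ FOLLOW(S). For each A -> αBβ: add FIRST(β)\{ε} to FOLLOW(B); if β nullable, add FOLLOW(A).
FOLLOW(S) = {$}


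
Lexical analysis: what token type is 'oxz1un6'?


Pattern: letter/underscore followed by alphanumerics, not a keyword
Type: IDENTIFIER


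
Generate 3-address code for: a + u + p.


Break into single-operator statements:
t1 = a + u
t2 = t1 + p


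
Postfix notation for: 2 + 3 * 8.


* has higher precedence, evaluate 3*8 first
Postfix: 2 3 8 * +


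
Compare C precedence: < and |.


'<' is relational (level 7); '|' is bitwise OR (level 3)
Higher level binds tighter
'<' has higher precedence than '|'


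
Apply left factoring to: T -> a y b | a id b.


Common prefix: 'a'
Factored: T -> a T', T' -> y b | id b


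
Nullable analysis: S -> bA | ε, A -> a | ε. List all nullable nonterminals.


A nonterminal is nullable iff some alternative derives ε (directly, or every symbol in it is nullable)
Nullable: {A, S}


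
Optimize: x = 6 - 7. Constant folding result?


6 - 7 = -1 at compile time
Optimized: x = -1


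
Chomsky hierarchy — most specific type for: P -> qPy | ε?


Single nonterminal LHS, but q^n y^n is not regular
Classification: Type 2 (Context-Free)


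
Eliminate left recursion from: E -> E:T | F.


Left-recursive alternatives: E:T; non-recursive: F
Introduce E': E -> FE', E' -> :TE' | ε


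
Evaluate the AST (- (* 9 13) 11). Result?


Evaluate inner: (* 9 13) = 117
Evaluate root: (- 117 11) = 106
Result: 106


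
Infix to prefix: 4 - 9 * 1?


'*' binds tighter: tree is (- 4 (* 9 1))
Prefix: - 4 * 9 1


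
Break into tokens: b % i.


Scan left to right, longest-match per lexeme
Tokens: ID(b), OP(%), ID(i)


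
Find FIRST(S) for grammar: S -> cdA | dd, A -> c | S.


Per alternative of S: FIRST(cdA) = {c}; FIRST(dd) = {d}
FIRST(S) = {c, d}


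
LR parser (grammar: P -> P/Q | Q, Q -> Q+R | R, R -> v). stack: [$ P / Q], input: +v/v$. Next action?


'+' can extend Q; shift to build Q -> Q+R
Action: shift


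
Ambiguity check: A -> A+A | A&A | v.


'v+v&v' has two parse trees (no precedence encoded between + and &)
Ambiguous


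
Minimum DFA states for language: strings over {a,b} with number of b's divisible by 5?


Track (count of b) mod 5: states 0..4, accept at 0
Minimal DFA: 5 states


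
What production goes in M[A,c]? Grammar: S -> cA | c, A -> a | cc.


For [A, c]: 'c' ∈ FIRST(cc)
Entry: A -> cc


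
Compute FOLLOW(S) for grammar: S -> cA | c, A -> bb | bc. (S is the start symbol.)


$ ∈ FOLLOW(S). For each A -> αBβ: add FIRST(β)\{ε} to FOLLOW(B); if β nullable, add FOLLOW(A).
FOLLOW(S) = {$}


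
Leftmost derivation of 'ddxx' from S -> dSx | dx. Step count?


Derivation: S => dSx => ddxx
Steps: 2


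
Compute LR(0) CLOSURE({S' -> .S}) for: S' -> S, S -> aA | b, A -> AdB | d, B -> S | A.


Start: S' -> .S
For each item with dot before a nonterminal B, add B -> .γ for every B-production
Closure: [S' -> .S, S -> .aA, S -> .b]


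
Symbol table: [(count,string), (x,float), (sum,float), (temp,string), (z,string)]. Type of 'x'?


Lookup 'x' → type float


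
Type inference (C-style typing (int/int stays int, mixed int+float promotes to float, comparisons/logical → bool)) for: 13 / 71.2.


Operand types: int / float
Rule: mixed int/float promotes to float; int/int stays int
Result type: float


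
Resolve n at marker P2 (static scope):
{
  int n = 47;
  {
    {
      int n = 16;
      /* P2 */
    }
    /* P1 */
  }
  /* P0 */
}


n declared in the same block as P2
n = 16


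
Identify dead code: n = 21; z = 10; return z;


n is assigned but never read
Dead: 'n = 21'


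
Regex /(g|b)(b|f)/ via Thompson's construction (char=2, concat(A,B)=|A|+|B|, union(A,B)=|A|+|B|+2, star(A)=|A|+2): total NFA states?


Syntax tree has 4 char leaf(s), 2 union(s), 0 star(s)
chars contribute 4×2 = 8; each union adds +2; each star adds +2
Total: 8 + 4 + 0 = 12 states


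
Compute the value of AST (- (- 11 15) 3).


Evaluate inner: (- 11 15) = -4
Evaluate root: (- -4 3) = -7
Result: -7


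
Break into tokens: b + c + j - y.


Scan left to right, longest-match per lexeme
Tokens: ID(b), OP(+), ID(c), OP(+), ID(j), OP(-), ID(y)


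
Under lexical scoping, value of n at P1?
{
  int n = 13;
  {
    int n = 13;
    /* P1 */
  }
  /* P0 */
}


n declared in the same block as P1
n = 13


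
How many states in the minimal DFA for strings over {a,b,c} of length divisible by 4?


Track length mod 4: states 0..3, accept at 0
Minimal DFA: 4 states


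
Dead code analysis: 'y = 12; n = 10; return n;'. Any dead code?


y is assigned but never read
Dead: 'y = 12'


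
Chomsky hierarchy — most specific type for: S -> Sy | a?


Left-linear: every RHS is a terminal or one nonterminal followed by a terminal
Classification: Type 3 (Regular)


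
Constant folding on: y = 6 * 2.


6 * 2 = 12 at compile time
Optimized: y = 12


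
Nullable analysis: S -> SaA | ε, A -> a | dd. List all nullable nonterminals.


A nonterminal is nullable iff some alternative derives ε (directly, or every symbol in it is nullable)
Nullable: {S}


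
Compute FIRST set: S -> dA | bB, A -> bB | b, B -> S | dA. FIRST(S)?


Per alternative of S: FIRST(dA) = {d}; FIRST(bB) = {b}
FIRST(S) = {b, d}


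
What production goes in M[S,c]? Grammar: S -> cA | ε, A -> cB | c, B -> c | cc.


For [S, c]: 'c' ∈ FIRST(cA)
Entry: S -> cA


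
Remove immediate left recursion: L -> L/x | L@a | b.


Left-recursive alternatives: L/x, L@a; non-recursive: b
Introduce L': L -> bL', L' -> /xL' | @aL' | ε


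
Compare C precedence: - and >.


'-' is additive (level 9); '>' is relational (level 7)
Higher level binds tighter
'-' has higher precedence than '>'


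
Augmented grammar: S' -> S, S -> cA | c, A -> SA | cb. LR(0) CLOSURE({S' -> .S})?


Start: S' -> .S
For each item with dot before a nonterminal B, add B -> .γ for every B-production
Closure: [S' -> .S, S -> .cA, S -> .c]


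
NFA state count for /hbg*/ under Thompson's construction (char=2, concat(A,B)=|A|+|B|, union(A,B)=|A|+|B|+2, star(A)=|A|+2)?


Syntax tree has 3 char leaf(s), 0 union(s), 1 star(s)
chars contribute 3×2 = 6; each union adds +2; each star adds +2
Total: 6 + 0 + 2 = 8 states


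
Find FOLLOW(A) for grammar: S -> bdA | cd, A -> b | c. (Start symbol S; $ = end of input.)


$ ∈ FOLLOW(S). For each A -> αBβ: add FIRST(β)\{ε} to FOLLOW(B); if β nullable, add FOLLOW(A).
FOLLOW(A) = {$}


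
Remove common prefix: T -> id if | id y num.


Common prefix: 'id'
Factored: T -> id T', T' -> if | y num


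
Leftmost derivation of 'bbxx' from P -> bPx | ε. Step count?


Derivation: P => bPx => bbPxx => bbxx
Steps: 3


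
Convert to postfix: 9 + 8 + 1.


Left to right (same or higher precedence on left)
Postfix: 9 8 + 1 +


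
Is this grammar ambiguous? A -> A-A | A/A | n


'n-n/n' has two parse trees (no precedence encoded between - and /)
Ambiguous


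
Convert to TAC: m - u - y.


Break into single-operator statements:
t1 = m - u
t2 = t1 - y


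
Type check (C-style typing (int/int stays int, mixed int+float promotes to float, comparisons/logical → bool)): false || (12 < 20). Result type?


Operand types: bool || bool
Rule: logical operators take bool operands and yield bool
Result type: bool


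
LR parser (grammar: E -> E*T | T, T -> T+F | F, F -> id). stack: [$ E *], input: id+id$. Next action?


no handle ('E*' is not any RHS); shift 'id'
Action: shift


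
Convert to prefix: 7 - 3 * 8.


'*' binds tighter: tree is (- 7 (* 3 8))
Prefix: - 7 * 3 8


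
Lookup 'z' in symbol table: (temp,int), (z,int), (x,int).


Lookup 'z' → type int


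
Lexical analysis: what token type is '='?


Pattern: operator symbol
Type: OPERATOR


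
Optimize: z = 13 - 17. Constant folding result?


13 - 17 = -4 at compile time
Optimized: z = -4


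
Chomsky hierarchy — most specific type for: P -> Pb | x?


Left-linear: every RHS is a terminal or one nonterminal followed by a terminal
Classification: Type 3 (Regular)


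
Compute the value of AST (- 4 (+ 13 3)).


Evaluate inner: (+ 13 3) = 16
Evaluate root: (- 4 16) = -12
Result: -12


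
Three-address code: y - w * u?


Break into single-operator statements:
t1 = w * u
t2 = y - t1


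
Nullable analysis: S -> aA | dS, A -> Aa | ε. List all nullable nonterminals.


A nonterminal is nullable iff some alternative derives ε (directly, or every symbol in it is nullable)
Nullable: {A}


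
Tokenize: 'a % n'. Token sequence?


Scan left to right, longest-match per lexeme
Tokens: ID(a), OP(%), ID(n)


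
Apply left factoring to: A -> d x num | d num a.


Common prefix: 'd'
Factored: A -> d A', A' -> x num | num a


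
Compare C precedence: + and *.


'*' is multiplicative (level 10); '+' is additive (level 9)
Higher level binds tighter
'*' has higher precedence than '+'


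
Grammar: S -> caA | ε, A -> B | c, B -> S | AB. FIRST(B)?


Per alternative of B: FIRST(S) = {c, ε}; FIRST(AB) = {c, ε}
FIRST(B) = {c, ε}


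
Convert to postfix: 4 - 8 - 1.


Left to right (same or higher precedence on left)
Postfix: 4 8 - 1 -


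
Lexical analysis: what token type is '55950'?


Pattern: digits only
Type: INTEGER_LITERAL


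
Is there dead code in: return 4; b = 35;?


statement follows a return and is unreachable
Dead: 'b = 35'


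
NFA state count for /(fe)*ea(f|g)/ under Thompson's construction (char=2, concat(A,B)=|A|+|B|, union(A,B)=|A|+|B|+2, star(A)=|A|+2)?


Syntax tree has 6 char leaf(s), 1 union(s), 1 star(s)
chars contribute 6×2 = 12; each union adds +2; each star adds +2
Total: 12 + 2 + 2 = 16 states


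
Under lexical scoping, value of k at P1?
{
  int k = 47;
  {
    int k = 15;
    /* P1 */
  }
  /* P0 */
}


k declared in the same block as P1
k = 15


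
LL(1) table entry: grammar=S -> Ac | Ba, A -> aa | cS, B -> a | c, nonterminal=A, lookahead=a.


For [A, a]: 'a' ∈ FIRST(aa)
Entry: A -> aa


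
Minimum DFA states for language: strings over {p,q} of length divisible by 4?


Track length mod 4: states 0..3, accept at 0
Minimal DFA: 4 states


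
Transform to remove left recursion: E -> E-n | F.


Left-recursive alternatives: E-n; non-recursive: F
Introduce E': E -> FE', E' -> -nE' | ε


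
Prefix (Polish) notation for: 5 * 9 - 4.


left-to-right (same/higher precedence on left): tree is (- (* 5 9) 4)
Prefix: - * 5 9 4


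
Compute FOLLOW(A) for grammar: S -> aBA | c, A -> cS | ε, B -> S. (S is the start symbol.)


$ ∈ FOLLOW(S). For each A -> αBβ: add FIRST(β)\{ε} to FOLLOW(B); if β nullable, add FOLLOW(A).
FOLLOW(A) = {$, c}


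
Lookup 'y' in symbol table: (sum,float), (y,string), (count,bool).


Lookup 'y' → type string


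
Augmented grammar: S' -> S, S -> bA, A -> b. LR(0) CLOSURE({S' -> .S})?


Start: S' -> .S
For each item with dot before a nonterminal B, add B -> .γ for every B-production
Closure: [S' -> .S, S -> .bA]


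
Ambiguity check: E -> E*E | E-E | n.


'n*n-n' has two parse trees (no precedence encoded between * and -)
Ambiguous


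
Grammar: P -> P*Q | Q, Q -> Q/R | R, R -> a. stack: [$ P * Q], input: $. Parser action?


handle 'P*Q' on top; lookahead ∈ FOLLOW(P) = {*, $}
Action: reduce (P -> P*Q)


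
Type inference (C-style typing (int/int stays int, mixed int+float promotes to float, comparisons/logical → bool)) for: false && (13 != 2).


Operand types: bool && bool
Rule: logical operators take bool operands and yield bool
Result type: bool


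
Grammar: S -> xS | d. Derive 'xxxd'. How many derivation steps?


Derivation: S => xS => xxS => xxxS => xxxd
Steps: 4


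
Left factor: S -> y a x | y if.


Common prefix: 'y'
Factored: S -> y S', S' -> a x | if


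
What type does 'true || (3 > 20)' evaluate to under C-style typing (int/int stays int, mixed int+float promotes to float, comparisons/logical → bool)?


Operand types: bool || bool
Rule: logical operators take bool operands and yield bool
Result type: bool


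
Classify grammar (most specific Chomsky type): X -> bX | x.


Right-linear: every RHS is a terminal or a terminal followed by one nonterminal
Classification: Type 3 (Regular)


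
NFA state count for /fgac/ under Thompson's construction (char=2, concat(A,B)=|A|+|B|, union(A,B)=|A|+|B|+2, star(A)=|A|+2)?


Syntax tree has 4 char leaf(s), 0 union(s), 0 star(s)
chars contribute 4×2 = 8; each union adds +2; each star adds +2
Total: 8 + 0 + 0 = 8 states


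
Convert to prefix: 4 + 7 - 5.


left-to-right (same/higher precedence on left): tree is (- (+ 4 7) 5)
Prefix: - + 4 7 5


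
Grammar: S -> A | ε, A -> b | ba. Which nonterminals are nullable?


A nonterminal is nullable iff some alternative derives ε (directly, or every symbol in it is nullable)
Nullable: {S}


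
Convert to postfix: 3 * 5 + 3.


Left to right (same or higher precedence on left)
Postfix: 3 5 * 3 +


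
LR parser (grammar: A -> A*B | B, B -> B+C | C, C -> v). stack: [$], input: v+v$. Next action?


no handle on stack; shift 'v'
Action: shift


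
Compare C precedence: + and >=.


'+' is additive (level 9); '>=' is relational (level 7)
Higher level binds tighter
'+' has higher precedence than '>='


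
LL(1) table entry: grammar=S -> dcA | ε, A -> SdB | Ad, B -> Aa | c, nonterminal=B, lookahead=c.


For [B, c]: 'c' ∈ FIRST(c)
Entry: B -> c


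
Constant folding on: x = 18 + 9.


18 + 9 = 27 at compile time
Optimized: x = 27


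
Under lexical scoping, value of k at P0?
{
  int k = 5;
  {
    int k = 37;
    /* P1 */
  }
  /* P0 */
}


k declared in the same block as P0
k = 5


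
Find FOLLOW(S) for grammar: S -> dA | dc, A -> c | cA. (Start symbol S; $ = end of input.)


$ ∈ FOLLOW(S). For each A -> αBβ: add FIRST(β)\{ε} to FOLLOW(B); if β nullable, add FOLLOW(A).
FOLLOW(S) = {$}


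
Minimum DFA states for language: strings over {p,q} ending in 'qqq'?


Track the longest suffix of input matching a prefix of 'qqq': 4 classes (prefixes of length 0..3)
Minimal DFA: 4 states


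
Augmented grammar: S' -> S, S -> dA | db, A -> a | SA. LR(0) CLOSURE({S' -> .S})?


Start: S' -> .S
For each item with dot before a nonterminal B, add B -> .γ for every B-production
Closure: [S' -> .S, S -> .dA, S -> .db]


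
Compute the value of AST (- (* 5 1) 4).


Evaluate inner: (* 5 1) = 5
Evaluate root: (- 5 4) = 1
Result: 1


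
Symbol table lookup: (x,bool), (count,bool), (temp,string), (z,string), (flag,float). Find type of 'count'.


Lookup 'count' → type bool


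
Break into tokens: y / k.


Scan left to right, longest-match per lexeme
Tokens: ID(y), OP(/), ID(k)


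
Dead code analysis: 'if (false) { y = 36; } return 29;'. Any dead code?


condition is constant false, so the whole block is unreachable
Dead: 'if (false) { y = 36; }'


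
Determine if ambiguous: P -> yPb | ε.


balanced y^n…b^n: each string has a unique parse
Unambiguous


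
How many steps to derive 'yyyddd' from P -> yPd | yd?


Derivation: P => yPd => yyPdd => yyyddd
Steps: 3


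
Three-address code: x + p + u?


Break into single-operator statements:
t1 = x + p
t2 = t1 + u


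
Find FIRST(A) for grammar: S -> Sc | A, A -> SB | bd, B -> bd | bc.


Per alternative of A: FIRST(SB) = {b}; FIRST(bd) = {b}
FIRST(A) = {b}


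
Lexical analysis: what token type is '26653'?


Pattern: digits only
Type: INTEGER_LITERAL


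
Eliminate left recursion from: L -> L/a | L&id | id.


Left-recursive alternatives: L/a, L&id; non-recursive: id
Introduce L': L -> idL', L' -> /aL' | &idL' | ε


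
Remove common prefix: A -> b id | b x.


Common prefix: 'b'
Factored: A -> b A', A' -> id | x


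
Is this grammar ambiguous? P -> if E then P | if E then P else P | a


dangling else: 'if E then if E then a else a' parses two ways
Ambiguous


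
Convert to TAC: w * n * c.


Break into single-operator statements:
t1 = w * n
t2 = t1 * c


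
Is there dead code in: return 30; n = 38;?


statement follows a return and is unreachable
Dead: 'n = 38'


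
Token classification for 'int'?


Pattern: reserved word
Type: KEYWORD


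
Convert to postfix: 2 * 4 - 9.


Left to right (same or higher precedence on left)
Postfix: 2 4 * 9 -


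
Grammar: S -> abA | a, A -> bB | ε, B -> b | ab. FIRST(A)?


Per alternative of A: FIRST(bB) = {b}; FIRST(ε) = {ε}
FIRST(A) = {b, ε}


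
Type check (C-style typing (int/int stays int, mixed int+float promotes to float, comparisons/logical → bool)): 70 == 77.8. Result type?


Operand types: int == float
Rule: comparison yields bool
Result type: bool


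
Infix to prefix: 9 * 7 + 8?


left-to-right (same/higher precedence on left): tree is (+ (* 9 7) 8)
Prefix: + * 9 7 8


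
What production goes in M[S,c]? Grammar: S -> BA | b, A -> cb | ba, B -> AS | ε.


For [S, c]: 'c' ∈ FIRST(BA)
Entry: S -> BA


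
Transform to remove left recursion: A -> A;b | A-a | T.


Left-recursive alternatives: A;b, A-a; non-recursive: T
Introduce A': A -> TA', A' -> ;bA' | -aA' | ε


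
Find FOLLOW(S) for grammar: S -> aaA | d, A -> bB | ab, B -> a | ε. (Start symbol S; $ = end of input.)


$ ∈ FOLLOW(S). For each A -> αBβ: add FIRST(β)\{ε} to FOLLOW(B); if β nullable, add FOLLOW(A).
FOLLOW(S) = {$}


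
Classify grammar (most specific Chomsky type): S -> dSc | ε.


Single nonterminal LHS, but d^n c^n is not regular
Classification: Type 2 (Context-Free)


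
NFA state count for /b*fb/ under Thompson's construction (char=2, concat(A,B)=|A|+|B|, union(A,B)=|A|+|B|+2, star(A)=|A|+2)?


Syntax tree has 3 char leaf(s), 0 union(s), 1 star(s)
chars contribute 3×2 = 6; each union adds +2; each star adds +2
Total: 6 + 0 + 2 = 8 states


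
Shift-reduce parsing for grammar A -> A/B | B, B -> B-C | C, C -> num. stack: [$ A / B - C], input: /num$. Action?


handle 'B-C' on top
Action: reduce (B -> B-C)


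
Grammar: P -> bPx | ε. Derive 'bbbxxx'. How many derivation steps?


Derivation: P => bPx => bbPxx => bbbPxxx => bbbxxx
Steps: 4


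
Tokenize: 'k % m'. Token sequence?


Scan left to right, longest-match per lexeme
Tokens: ID(k), OP(%), ID(m)


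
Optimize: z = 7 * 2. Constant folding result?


7 * 2 = 14 at compile time
Optimized: z = 14


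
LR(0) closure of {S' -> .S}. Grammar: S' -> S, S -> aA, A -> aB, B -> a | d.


Start: S' -> .S
For each item with dot before a nonterminal B, add B -> .γ for every B-production
Closure: [S' -> .S, S -> .aA]


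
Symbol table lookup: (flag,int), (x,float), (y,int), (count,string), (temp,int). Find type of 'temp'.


Lookup 'temp' → type int


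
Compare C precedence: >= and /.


'/' is multiplicative (level 10); '>=' is relational (level 7)
Higher level binds tighter
'/' has higher precedence than '>='


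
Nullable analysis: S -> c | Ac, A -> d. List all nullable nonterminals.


A nonterminal is nullable iff some alternative derives ε (directly, or every symbol in it is nullable)
Nullable: {}


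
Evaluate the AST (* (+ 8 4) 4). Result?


Evaluate inner: (+ 8 4) = 12
Evaluate root: (* 12 4) = 48
Result: 48


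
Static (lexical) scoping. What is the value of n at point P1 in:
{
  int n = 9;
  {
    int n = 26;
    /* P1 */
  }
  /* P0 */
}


n declared in the same block as P1
n = 26


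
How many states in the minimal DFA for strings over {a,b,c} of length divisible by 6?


Track length mod 6: states 0..5, accept at 0
Minimal DFA: 6 states


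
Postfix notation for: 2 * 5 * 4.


Left to right (same or higher precedence on left)
Postfix: 2 5 * 4 *


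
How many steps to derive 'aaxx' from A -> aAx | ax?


Derivation: A => aAx => aaxx
Steps: 2


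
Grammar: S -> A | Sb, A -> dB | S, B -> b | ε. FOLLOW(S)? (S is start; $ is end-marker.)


$ ∈ FOLLOW(S). For each A -> αBβ: add FIRST(β)\{ε} to FOLLOW(B); if β nullable, add FOLLOW(A).
FOLLOW(S) = {$, b}


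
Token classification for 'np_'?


Pattern: letter/underscore followed by alphanumerics, not a keyword
Type: IDENTIFIER


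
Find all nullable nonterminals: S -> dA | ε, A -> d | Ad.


A nonterminal is nullable iff some alternative derives ε (directly, or every symbol in it is nullable)
Nullable: {S}


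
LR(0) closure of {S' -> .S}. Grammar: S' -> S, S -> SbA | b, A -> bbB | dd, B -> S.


Start: S' -> .S
For each item with dot before a nonterminal B, add B -> .γ for every B-production
Closure: [S' -> .S, S -> .SbA, S -> .b]


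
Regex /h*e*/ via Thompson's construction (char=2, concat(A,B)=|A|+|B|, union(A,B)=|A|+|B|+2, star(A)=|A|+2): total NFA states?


Syntax tree has 2 char leaf(s), 0 union(s), 2 star(s)
chars contribute 2×2 = 4; each union adds +2; each star adds +2
Total: 4 + 0 + 4 = 8 states
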